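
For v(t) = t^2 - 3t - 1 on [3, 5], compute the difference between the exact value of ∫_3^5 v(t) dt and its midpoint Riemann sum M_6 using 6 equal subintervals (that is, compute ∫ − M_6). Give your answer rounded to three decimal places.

0.019

Exact integral: ∫_3^5 v(t) dt ≈ 6.66667.
M_6 ≈ 6.64815.
Error ≈ 6.66667 − 6.64815 ≈ 0.019.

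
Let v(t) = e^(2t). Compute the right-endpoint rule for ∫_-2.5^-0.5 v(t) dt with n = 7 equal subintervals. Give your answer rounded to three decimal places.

0.237

Δt = (-0.5 − (-2.5))/7 = 2/7.
Right endpoints: -31/14, -27/14, -23/14, -19/14, -15/14, -11/14, -0.5.
v(-31/14) ≈ 0.012, v(-27/14) ≈ 0.021, v(-23/14) ≈ 0.037, v(-19/14) ≈ 0.066, v(-15/14) ≈ 0.117, v(-11/14) ≈ 0.208, v(-0.5) ≈ 0.368.
Sum = Δt · [v(-31/14) + v(-27/14) + v(-23/14) + ...].
Sum ≈ 0.237.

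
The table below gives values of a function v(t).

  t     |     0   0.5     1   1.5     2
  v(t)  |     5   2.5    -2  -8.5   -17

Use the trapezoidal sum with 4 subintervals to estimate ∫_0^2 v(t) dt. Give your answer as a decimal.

-7

Δt = 0.5.
T_4 = (0.5/2)·[5 + 2·2.5 + 2·(-2) + 2·(-8.5) + (-17)] = -7.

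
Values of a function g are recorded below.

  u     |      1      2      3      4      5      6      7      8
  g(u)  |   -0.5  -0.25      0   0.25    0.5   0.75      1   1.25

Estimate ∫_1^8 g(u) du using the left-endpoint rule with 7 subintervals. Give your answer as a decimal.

Δu = 1.
Sum = 1·[(-0.5) + (-0.25) + 0 + 0.25 + 0.5 + 0.75 + 1] = 1.75.

1.75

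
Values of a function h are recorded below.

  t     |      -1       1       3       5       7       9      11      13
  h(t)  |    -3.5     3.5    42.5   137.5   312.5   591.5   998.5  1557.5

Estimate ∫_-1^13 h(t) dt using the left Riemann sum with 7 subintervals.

Δt = 2.
Sum = 2·[(-3.5) + 3.5 + 42.5 + 137.5 + 312.5 + 591.5 + 998.5] = 4165.

4165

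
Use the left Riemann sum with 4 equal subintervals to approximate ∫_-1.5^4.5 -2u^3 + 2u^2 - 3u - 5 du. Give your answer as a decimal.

-84

Δu = (4.5 − (-1.5))/4 = 1.5.
Left endpoints: -1.5, 0, 1.5, 3.
f(-1.5) = 10.75, f(0) = -5, f(1.5) = -11.75, f(3) = -50.
Sum = Δu · [f(-1.5) + f(0) + f(1.5) + f(3)].
Sum = -84.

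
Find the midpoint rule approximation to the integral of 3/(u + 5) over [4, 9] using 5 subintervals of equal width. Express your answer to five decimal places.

1.32460

Δu = (9 − 4)/5 = 1.
Midpoints: 4.5, 5.5, 6.5, 7.5, 8.5.
f(4.5) = 6/19, f(5.5) = 2/7, f(6.5) = 6/23, f(7.5) = 0.24, f(8.5) = 2/9.
Sum = Δu · [f(4.5) + f(5.5) + f(6.5) + f(7.5) + f(8.5)].
Sum ≈ 1.32460.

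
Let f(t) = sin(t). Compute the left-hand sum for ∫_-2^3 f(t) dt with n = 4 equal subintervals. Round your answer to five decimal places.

Δt = (3 − (-2))/4 = 1.25.
Left endpoints: -2, -0.75, 0.5, 1.75.
f(-2) ≈ -0.90930, f(-0.75) ≈ -0.68164, f(0.5) ≈ 0.47943, f(1.75) ≈ 0.98399.
Sum = Δt · [f(-2) + f(-0.75) + f(0.5) + f(1.75)].
Sum ≈ -0.15941.

-0.15941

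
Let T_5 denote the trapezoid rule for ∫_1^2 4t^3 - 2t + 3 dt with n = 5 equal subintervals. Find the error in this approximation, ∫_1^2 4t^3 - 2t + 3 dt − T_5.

Exact integral: ∫_1^2 f(t) dt = 15.
T_5 = 15.12.
Error = 15 − 15.12 = -0.12.

-0.12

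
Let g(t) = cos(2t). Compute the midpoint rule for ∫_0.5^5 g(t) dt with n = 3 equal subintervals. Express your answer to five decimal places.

Δt = (5 − 0.5)/3 = 1.5.
Midpoints: 1.25, 2.75, 4.25.
g(1.25) ≈ -0.80114, g(2.75) ≈ 0.70867, g(4.25) ≈ -0.60201.
Sum = Δt · [g(1.25) + g(2.75) + g(4.25)].
Sum ≈ -1.04173.

-1.04173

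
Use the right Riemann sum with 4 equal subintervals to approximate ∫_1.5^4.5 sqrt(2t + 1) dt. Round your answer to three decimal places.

8.302

Δt = (4.5 − 1.5)/4 = 0.75.
Right endpoints: 2.25, 3, 3.75, 4.5.
f(2.25) ≈ 2.345, f(3) ≈ 2.646, f(3.75) ≈ 2.915, f(4.5) ≈ 3.162.
Sum = Δt · [f(2.25) + f(3) + f(3.75) + f(4.5)].
Sum ≈ 8.302.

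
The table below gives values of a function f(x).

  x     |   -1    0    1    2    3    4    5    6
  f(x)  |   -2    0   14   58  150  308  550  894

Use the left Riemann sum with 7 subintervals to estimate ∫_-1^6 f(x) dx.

Δx = 1.
Sum = 1·[(-2) + 0 + 14 + 58 + 150 + 308 + 550] = 1078.

1078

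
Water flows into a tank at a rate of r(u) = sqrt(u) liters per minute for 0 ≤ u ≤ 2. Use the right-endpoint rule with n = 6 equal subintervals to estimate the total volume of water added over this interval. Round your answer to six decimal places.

2.084585

Δu = (2 − 0)/6 = 1/3.
Right endpoints: 1/3, 2/3, 1, 4/3, 5/3, 2.
r(1/3) ≈ 0.577350, r(2/3) ≈ 0.816497, r(1) ≈ 1.000000, r(4/3) ≈ 1.154701, r(5/3) ≈ 1.290994, r(2) ≈ 1.414214.
Sum = Δu · [r(1/3) + r(2/3) + r(1) + ...].
Sum ≈ 2.084585.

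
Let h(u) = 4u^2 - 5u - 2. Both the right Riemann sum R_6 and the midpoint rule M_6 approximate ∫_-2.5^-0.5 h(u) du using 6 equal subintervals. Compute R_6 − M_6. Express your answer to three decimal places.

R_6 ≈ 26.14815.
M_6 ≈ 31.59259.
R_6 − M_6 ≈ -5.444.

-5.444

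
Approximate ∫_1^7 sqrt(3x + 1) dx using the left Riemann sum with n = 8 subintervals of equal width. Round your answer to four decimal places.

Δx = (7 − 1)/8 = 0.75.
Left endpoints: 1, 1.75, 2.5, 3.25, 4, 4.75, 5.5, 6.25.
f(1) ≈ 2.0000, f(1.75) ≈ 2.5000, f(2.5) ≈ 2.9155, f(3.25) ≈ 3.2787, f(4) ≈ 3.6056, f(4.75) ≈ 3.9051, f(5.5) ≈ 4.1833, f(6.25) ≈ 4.4441.
Sum = Δx · [f(1) + f(1.75) + f(2.5) + ...].
Sum ≈ 20.1242.

20.1242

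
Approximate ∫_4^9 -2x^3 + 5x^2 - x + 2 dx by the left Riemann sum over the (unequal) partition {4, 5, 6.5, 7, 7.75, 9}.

Subinterval widths: 1, 1.5, 0.5, 0.75, 1.25.
Left endpoints: 4, 5, 6.5, 7, 7.75.
f(4) = -50, f(5) = -128, f(6.5) = -342.5, f(7) = -446, f(7.75) = -636.40625.
Sum = Σ Δx_i · f(x_i).
Sum = -1543.2578125.

-1543.2578125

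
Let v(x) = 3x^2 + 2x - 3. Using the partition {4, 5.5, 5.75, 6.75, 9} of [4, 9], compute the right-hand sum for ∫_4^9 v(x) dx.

902.734375

Subinterval widths: 1.5, 0.25, 1, 2.25.
Right endpoints: 5.5, 5.75, 6.75, 9.
v(5.5) = 98.75, v(5.75) = 107.6875, v(6.75) = 147.1875, v(9) = 258.
Sum = Σ Δx_i · v(x_i).
Sum = 902.734375.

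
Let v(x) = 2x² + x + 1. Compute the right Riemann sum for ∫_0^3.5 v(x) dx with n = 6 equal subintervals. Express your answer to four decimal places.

Δx = (3.5 − 0)/6 = 7/12.
Right endpoints: 7/12, 7/6, 1.75, 7/3, 35/12, 3.5.
v(7/12) = 163/72, v(7/6) = 44/9, v(1.75) = 8.875, v(7/3) = 128/9, v(35/12) = 1507/72, v(3.5) = 29.
Sum = Δx · [v(7/12) + v(7/6) + v(1.75) + ...].
Sum ≈ 46.7720.

46.7720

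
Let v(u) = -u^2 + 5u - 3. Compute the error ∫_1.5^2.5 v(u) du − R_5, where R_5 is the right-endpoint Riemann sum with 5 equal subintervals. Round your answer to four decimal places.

Exact integral: ∫_1.5^2.5 v(u) du ≈ 2.916667.
R_5 = 3.01.
Error ≈ 2.916667 − 3.01 ≈ -0.0933.

-0.0933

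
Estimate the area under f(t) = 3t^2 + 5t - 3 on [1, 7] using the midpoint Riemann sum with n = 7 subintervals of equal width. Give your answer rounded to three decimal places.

442.898

Δt = (7 − 1)/7 = 6/7.
Midpoints: 10/7, 16/7, 22/7, 4, 34/7, 40/7, 46/7.
f(10/7) = 503/49, f(16/7) = 1181/49, f(22/7) = 2075/49, f(4) = 65, f(34/7) = 4511/49, f(40/7) = 6053/49, f(46/7) = 7811/49.
Sum = Δt · [f(10/7) + f(16/7) + f(22/7) + ...].
Sum ≈ 442.898.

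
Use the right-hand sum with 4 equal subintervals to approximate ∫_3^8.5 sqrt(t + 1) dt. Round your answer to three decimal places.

14.918

Δt = (8.5 − 3)/4 = 1.375.
Right endpoints: 4.375, 5.75, 7.125, 8.5.
f(4.375) ≈ 2.318, f(5.75) ≈ 2.598, f(7.125) ≈ 2.850, f(8.5) ≈ 3.082.
Sum = Δt · [f(4.375) + f(5.75) + f(7.125) + f(8.5)].
Sum ≈ 14.918.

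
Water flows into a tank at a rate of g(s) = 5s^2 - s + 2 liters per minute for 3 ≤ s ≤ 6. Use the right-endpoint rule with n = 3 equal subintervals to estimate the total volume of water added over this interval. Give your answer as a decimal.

Δs = (6 − 3)/3 = 1.
Right endpoints: 4, 5, 6.
g(4) = 78, g(5) = 122, g(6) = 176.
Sum = Δs · [g(4) + g(5) + g(6)].
Sum = 376.

376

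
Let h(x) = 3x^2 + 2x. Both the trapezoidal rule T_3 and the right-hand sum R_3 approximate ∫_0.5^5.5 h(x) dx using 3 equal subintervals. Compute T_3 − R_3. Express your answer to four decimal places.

-83.3333

T_3 ≈ 203.194444.
R_3 ≈ 286.527778.
T_3 − R_3 ≈ -83.3333.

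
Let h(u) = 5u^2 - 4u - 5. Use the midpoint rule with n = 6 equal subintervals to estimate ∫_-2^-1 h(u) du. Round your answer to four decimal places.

12.6551

Δu = (-1 − (-2))/6 = 1/6.
Midpoints: -23/12, -1.75, -19/12, -17/12, -1.25, -13/12.
h(-23/12) = 3029/144, h(-1.75) = 17.3125, h(-19/12) = 1997/144, h(-17/12) = 1541/144, h(-1.25) = 7.8125, h(-13/12) = 749/144.
Sum = Δu · [h(-23/12) + h(-1.75) + h(-19/12) + ...].
Sum ≈ 12.6551.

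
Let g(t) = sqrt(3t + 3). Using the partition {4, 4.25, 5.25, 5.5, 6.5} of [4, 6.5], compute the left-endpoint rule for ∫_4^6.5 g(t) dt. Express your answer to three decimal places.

10.435

Subinterval widths: 0.25, 1, 0.25, 1.
Left endpoints: 4, 4.25, 5.25, 5.5.
g(4) ≈ 3.873, g(4.25) ≈ 3.969, g(5.25) ≈ 4.330, g(5.5) ≈ 4.416.
Sum = Σ Δt_i · g(t_i).
Sum ≈ 10.435.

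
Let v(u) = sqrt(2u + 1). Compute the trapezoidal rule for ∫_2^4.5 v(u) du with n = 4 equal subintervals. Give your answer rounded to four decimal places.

Δu = (4.5 − 2)/4 = 0.625.
v(2) ≈ 2.2361, v(2.625) ≈ 2.5000, v(3.25) ≈ 2.7386, v(3.875) ≈ 2.9580, v(4.5) ≈ 3.1623.
T_4 = (Δu/2)·[v(u_0) + 2v(u_1) + 2v(u_2) + 2v(u_3) + v(u_4)].
Sum ≈ 6.8099.

6.8099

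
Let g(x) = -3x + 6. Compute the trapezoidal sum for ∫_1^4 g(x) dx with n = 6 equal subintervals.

-4.5

Δx = (4 − 1)/6 = 0.5.
g(1) = 3, g(1.5) = 1.5, g(2) = 0, g(2.5) = -1.5, g(3) = -3, g(3.5) = -4.5, g(4) = -6.
T_6 = (Δx/2)·[g(x_0) + 2g(x_1) + ... + 2g(x_{5}) + g(x_6)].
Sum = -4.5.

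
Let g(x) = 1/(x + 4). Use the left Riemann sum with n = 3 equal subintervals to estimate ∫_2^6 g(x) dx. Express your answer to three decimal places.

Δx = (6 − 2)/3 = 4/3.
Left endpoints: 2, 10/3, 14/3.
g(2) = 1/6, g(10/3) = 3/22, g(14/3) = 3/26.
Sum = Δx · [g(2) + g(10/3) + g(14/3)].
Sum ≈ 0.558.

0.558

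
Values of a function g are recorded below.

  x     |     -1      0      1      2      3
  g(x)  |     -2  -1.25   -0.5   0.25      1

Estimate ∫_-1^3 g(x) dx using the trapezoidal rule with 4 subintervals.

Δx = 1.
T_4 = (1/2)·[(-2) + 2·(-1.25) + 2·(-0.5) + 2·0.25 + 1] = -2.

-2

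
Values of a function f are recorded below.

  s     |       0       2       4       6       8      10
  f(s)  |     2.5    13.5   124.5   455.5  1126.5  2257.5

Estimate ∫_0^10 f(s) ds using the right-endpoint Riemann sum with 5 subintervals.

Δs = 2.
Sum = 2·[13.5 + 124.5 + 455.5 + 1126.5 + 2257.5] = 7955.

7955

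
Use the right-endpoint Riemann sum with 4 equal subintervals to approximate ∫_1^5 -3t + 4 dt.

-26

Δt = (5 − 1)/4 = 1.
Right endpoints: 2, 3, 4, 5.
f(2) = -2, f(3) = -5, f(4) = -8, f(5) = -11.
Sum = Δt · [f(2) + f(3) + f(4) + f(5)].
Sum = -26.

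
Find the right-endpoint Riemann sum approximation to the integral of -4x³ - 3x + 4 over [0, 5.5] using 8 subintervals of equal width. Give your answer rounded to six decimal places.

Δx = (5.5 − 0)/8 = 0.6875.
Right endpoints: 0.6875, 1.375, 2.0625, 2.75, 3.4375, 4.125, 4.8125, 5.5.
f(0.6875) = 653/1024, f(1.375) = -10.5234375, f(2.0625) = -38177/1024, f(2.75) = -87.4375, f(3.4375) = -172839/1024, f(4.125) = -289.1328125, f(4.8125) = -467221/1024, f(5.5) = -678.
Sum = Δx · [f(0.6875) + f(1.375) + f(2.0625) + ...].
Sum ≈ -1187.172852.

-1187.172852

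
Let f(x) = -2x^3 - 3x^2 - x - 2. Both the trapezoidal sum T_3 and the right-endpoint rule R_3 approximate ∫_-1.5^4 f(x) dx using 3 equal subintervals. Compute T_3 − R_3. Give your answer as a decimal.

T_3 ≈ -243.06944444.
R_3 ≈ -409.44444444.
T_3 − R_3 = 166.375.

166.375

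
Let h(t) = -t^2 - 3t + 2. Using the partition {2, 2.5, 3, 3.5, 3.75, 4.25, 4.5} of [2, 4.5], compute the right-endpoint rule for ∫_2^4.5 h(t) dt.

-52.421875

Subinterval widths: 0.5, 0.5, 0.5, 0.25, 0.5, 0.25.
Right endpoints: 2.5, 3, 3.5, 3.75, 4.25, 4.5.
h(2.5) = -11.75, h(3) = -16, h(3.5) = -20.75, h(3.75) = -23.3125, h(4.25) = -28.8125, h(4.5) = -31.75.
Sum = Σ Δt_i · h(t_i).
Sum = -52.421875.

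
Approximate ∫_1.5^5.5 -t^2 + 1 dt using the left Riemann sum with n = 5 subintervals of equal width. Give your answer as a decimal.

-39.56

Δt = (5.5 − 1.5)/5 = 0.8.
Left endpoints: 1.5, 2.3, 3.1, 3.9, 4.7.
f(1.5) = -1.25, f(2.3) = -4.29, f(3.1) = -8.61, f(3.9) = -14.21, f(4.7) = -21.09.
Sum = Δt · [f(1.5) + f(2.3) + f(3.1) + f(3.9) + f(4.7)].
Sum = -39.56.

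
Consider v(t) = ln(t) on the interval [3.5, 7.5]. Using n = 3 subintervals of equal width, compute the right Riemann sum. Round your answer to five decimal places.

7.21280

Δt = (7.5 − 3.5)/3 = 4/3.
Right endpoints: 29/6, 37/6, 7.5.
v(29/6) ≈ 1.57554, v(37/6) ≈ 1.81916, v(7.5) ≈ 2.01490.
Sum = Δt · [v(29/6) + v(37/6) + v(7.5)].
Sum ≈ 7.21280.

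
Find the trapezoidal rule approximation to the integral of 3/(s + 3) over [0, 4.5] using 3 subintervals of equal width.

2.8

Δs = (4.5 − 0)/3 = 1.5.
f(0) = 1, f(1.5) = 2/3, f(3) = 0.5, f(4.5) = 0.4.
T_3 = (Δs/2)·[f(s_0) + 2f(s_1) + 2f(s_2) + f(s_3)].
Sum = 2.8.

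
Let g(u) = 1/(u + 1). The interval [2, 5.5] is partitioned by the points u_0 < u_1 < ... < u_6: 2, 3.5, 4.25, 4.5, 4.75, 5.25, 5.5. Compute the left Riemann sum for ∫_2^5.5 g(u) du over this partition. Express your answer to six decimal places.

0.886697

Subinterval widths: 1.5, 0.75, 0.25, 0.25, 0.5, 0.25.
Left endpoints: 2, 3.5, 4.25, 4.5, 4.75, 5.25.
g(2) = 1/3, g(3.5) = 2/9, g(4.25) = 4/21, g(4.5) = 2/11, g(4.75) = 4/23, g(5.25) = 0.16.
Sum = Σ Δu_i · g(u_i).
Sum ≈ 0.886697.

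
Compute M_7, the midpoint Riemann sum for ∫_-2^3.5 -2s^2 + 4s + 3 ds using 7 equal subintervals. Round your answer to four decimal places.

-0.3508

Δs = (3.5 − (-2))/7 = 11/14.
Midpoints: -45/28, -23/28, -1/28, 0.75, 43/28, 65/28, 87/28.
f(-45/28) = -3369/392, f(-23/28) = -641/392, f(-1/28) = 1119/392, f(0.75) = 4.875, f(43/28) = 1735/392, f(65/28) = 591/392, f(87/28) = -1521/392.
Sum = Δs · [f(-45/28) + f(-23/28) + f(-1/28) + ...].
Sum ≈ -0.3508.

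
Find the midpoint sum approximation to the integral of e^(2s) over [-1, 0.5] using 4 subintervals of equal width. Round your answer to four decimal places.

1.2617

Δs = (0.5 − (-1))/4 = 0.375.
Midpoints: -0.8125, -0.4375, -0.0625, 0.3125.
f(-0.8125) ≈ 0.1969, f(-0.4375) ≈ 0.4169, f(-0.0625) ≈ 0.8825, f(0.3125) ≈ 1.8682.
Sum = Δs · [f(-0.8125) + f(-0.4375) + f(-0.0625) + f(0.3125)].
Sum ≈ 1.2617.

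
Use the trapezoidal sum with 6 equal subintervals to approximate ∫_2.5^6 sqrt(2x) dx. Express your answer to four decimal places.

Δx = (6 − 2.5)/6 = 7/12.
f(2.5) ≈ 2.2361, f(37/12) ≈ 2.4833, f(11/3) ≈ 2.7080, f(4.25) ≈ 2.9155, f(29/6) ≈ 3.1091, f(65/12) ≈ 3.2914, f(6) ≈ 3.4641.
T_6 = (Δx/2)·[f(x_0) + 2f(x_1) + ... + 2f(x_{5}) + f(x_6)].
Sum ≈ 10.1251.

10.1251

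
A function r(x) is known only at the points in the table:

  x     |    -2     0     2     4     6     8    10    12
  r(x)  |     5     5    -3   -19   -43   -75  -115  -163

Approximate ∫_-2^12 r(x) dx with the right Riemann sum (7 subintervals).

Δx = 2.
Sum = 2·[5 + (-3) + (-19) + (-43) + (-75) + (-115) + (-163)] = -826.

-826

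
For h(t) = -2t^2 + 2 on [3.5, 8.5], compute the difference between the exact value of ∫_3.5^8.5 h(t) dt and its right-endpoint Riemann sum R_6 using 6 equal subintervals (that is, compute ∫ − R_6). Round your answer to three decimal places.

Exact integral: ∫_3.5^8.5 h(t) dt ≈ -370.83333.
R_6 ≈ -421.99074.
Error ≈ -370.83333 − (-421.99074) ≈ 51.157.

51.157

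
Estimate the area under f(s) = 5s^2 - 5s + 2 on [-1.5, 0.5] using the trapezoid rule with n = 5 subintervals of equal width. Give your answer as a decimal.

Δs = (0.5 − (-1.5))/5 = 0.4.
f(-1.5) = 20.75, f(-1.1) = 13.55, f(-0.7) = 7.95, f(-0.3) = 3.95, f(0.1) = 1.55, f(0.5) = 0.75.
T_5 = (Δs/2)·[f(s_0) + 2f(s_1) + ... + 2f(s_{4}) + f(s_5)].
Sum = 15.1.

15.1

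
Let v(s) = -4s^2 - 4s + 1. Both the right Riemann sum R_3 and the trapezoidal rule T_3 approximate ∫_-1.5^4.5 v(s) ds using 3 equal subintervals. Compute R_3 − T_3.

-96

R_3 = -268.
T_3 = -172.
R_3 − T_3 = -96.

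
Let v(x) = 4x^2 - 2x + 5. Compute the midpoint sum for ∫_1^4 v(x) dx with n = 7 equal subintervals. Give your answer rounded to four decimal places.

Δx = (4 − 1)/7 = 3/7.
Midpoints: 17/14, 23/14, 29/14, 2.5, 41/14, 47/14, 53/14.
v(17/14) = 415/49, v(23/14) = 613/49, v(29/14) = 883/49, v(2.5) = 25, v(41/14) = 1639/49, v(47/14) = 2125/49, v(53/14) = 2683/49.
Sum = Δx · [v(17/14) + v(23/14) + v(29/14) + ...].
Sum ≈ 83.8163.

83.8163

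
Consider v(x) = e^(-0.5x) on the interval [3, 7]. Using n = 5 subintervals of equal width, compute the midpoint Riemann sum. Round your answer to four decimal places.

Δx = (7 − 3)/5 = 0.8.
Midpoints: 3.4, 4.2, 5, 5.8, 6.6.
v(3.4) ≈ 0.1827, v(4.2) ≈ 0.1225, v(5) ≈ 0.0821, v(5.8) ≈ 0.0550, v(6.6) ≈ 0.0369.
Sum = Δx · [v(3.4) + v(4.2) + v(5) + v(5.8) + v(6.6)].
Sum ≈ 0.3833.

0.3833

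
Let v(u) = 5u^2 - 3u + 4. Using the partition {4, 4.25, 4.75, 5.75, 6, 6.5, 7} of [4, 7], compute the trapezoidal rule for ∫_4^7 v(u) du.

Subinterval widths: 0.25, 0.5, 1, 0.25, 0.5, 0.5.
v(4) = 72, v(4.25) = 81.5625, v(4.75) = 102.5625, v(5.75) = 152.0625, v(6) = 166, v(6.5) = 195.75, v(7) = 228.
On each subinterval the trapezoid contributes (Δu_i/2)·[v(u_{i-1}) + v(u_i)].
Sum = 428.671875.

428.671875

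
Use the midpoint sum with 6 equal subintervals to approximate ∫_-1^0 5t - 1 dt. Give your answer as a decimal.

Δt = (0 − (-1))/6 = 1/6.
Midpoints: -11/12, -0.75, -7/12, -5/12, -0.25, -1/12.
f(-11/12) = -67/12, f(-0.75) = -4.75, f(-7/12) = -47/12, f(-5/12) = -37/12, f(-0.25) = -2.25, f(-1/12) = -17/12.
Sum = Δt · [f(-11/12) + f(-0.75) + f(-7/12) + ...].
Sum = -3.5.

-3.5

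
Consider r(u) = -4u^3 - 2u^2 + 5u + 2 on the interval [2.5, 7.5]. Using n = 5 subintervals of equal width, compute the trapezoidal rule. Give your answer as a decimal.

Δu = (7.5 − 2.5)/5 = 1.
r(2.5) = -60.5, r(3.5) = -176.5, r(4.5) = -380.5, r(5.5) = -696.5, r(6.5) = -1148.5, r(7.5) = -1760.5.
T_5 = (Δu/2)·[r(u_0) + 2r(u_1) + ... + 2r(u_{4}) + r(u_5)].
Sum = -3312.5.

-3312.5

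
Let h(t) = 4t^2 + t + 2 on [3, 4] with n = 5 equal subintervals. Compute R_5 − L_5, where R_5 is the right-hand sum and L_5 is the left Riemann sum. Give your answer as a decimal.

R_5 = 57.76.
L_5 = 51.96.
R_5 − L_5 = 5.8.

5.8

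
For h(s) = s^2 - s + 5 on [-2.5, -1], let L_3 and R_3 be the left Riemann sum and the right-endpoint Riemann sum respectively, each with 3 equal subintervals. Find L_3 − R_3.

3.375

L_3 = 16.75.
R_3 = 13.375.
L_3 − R_3 = 3.375.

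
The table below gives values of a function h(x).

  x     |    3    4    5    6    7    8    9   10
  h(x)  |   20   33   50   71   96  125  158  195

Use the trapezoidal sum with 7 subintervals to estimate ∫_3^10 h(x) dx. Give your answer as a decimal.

Δx = 1.
T_7 = (1/2)·[20 + 2·33 + 2·50 + 2·71 + 2·96 + 2·125 + 2·158 + 195] = 640.5.

640.5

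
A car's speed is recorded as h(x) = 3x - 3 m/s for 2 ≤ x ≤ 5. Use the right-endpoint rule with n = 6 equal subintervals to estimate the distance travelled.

24.75

Δx = (5 − 2)/6 = 0.5.
Right endpoints: 2.5, 3, 3.5, 4, 4.5, 5.
h(2.5) = 4.5, h(3) = 6, h(3.5) = 7.5, h(4) = 9, h(4.5) = 10.5, h(5) = 12.
Sum = Δx · [h(2.5) + h(3) + h(3.5) + ...].
Sum = 24.75.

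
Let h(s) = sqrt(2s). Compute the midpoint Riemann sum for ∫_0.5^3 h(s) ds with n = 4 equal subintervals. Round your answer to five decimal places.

Δs = (3 − 0.5)/4 = 0.625.
Midpoints: 0.8125, 1.4375, 2.0625, 2.6875.
h(0.8125) ≈ 1.27475, h(1.4375) ≈ 1.69558, h(2.0625) ≈ 2.03101, h(2.6875) ≈ 2.31840.
Sum = Δs · [h(0.8125) + h(1.4375) + h(2.0625) + h(2.6875)].
Sum ≈ 4.57484.

4.57484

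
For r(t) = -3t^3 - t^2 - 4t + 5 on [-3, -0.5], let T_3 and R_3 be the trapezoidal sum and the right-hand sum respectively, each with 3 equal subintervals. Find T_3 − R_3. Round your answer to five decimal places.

34.11458

T_3 ≈ 86.0127315.
R_3 ≈ 51.8981481.
T_3 − R_3 ≈ 34.11458.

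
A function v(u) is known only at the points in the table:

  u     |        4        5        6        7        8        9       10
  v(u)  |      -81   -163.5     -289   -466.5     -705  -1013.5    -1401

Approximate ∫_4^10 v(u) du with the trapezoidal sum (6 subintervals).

Δu = 1.
T_6 = (1/2)·[(-81) + 2·(-163.5) + 2·(-289) + 2·(-466.5) + 2·(-705) + 2·(-1013.5) + (-1401)] = -3378.5.

-3378.5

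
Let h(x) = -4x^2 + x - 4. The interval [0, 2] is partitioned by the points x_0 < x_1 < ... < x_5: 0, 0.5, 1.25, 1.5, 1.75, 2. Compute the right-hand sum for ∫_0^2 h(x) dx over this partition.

-20

Subinterval widths: 0.5, 0.75, 0.25, 0.25, 0.25.
Right endpoints: 0.5, 1.25, 1.5, 1.75, 2.
h(0.5) = -4.5, h(1.25) = -9, h(1.5) = -11.5, h(1.75) = -14.5, h(2) = -18.
Sum = Σ Δx_i · h(x_i).
Sum = -20.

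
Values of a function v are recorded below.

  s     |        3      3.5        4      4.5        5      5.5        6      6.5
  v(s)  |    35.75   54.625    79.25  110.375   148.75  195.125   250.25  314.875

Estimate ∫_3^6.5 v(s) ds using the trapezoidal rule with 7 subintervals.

506.84375

Δs = 0.5.
T_7 = (0.5/2)·[35.75 + 2·54.625 + 2·79.25 + 2·110.375 + 2·148.75 + 2·195.125 + 2·250.25 + 314.875] = 506.84375.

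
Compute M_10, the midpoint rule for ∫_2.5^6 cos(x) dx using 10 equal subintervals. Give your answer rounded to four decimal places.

Δx = (6 − 2.5)/10 = 0.35.
Midpoints: 2.675, 3.025, 3.375, 3.725, 4.075, 4.425, 4.775, 5.125, 5.475, 5.825.
f(2.675) ≈ -0.8931, f(3.025) ≈ -0.9932, f(3.375) ≈ -0.9729, f(3.725) ≈ -0.8346, f(4.075) ≈ -0.5951, f(4.425) ≈ -0.2834, f(4.775) ≈ 0.0626, f(5.125) ≈ 0.4010, f(5.475) ≈ 0.6908, f(5.825) ≈ 0.8969.
Sum = Δx · [f(2.675) + f(3.025) + f(3.375) + ...].
Sum ≈ -0.8824.

-0.8824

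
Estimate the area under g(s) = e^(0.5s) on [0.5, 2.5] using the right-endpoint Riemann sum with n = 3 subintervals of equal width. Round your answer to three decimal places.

Δs = (2.5 − 0.5)/3 = 2/3.
Right endpoints: 7/6, 11/6, 2.5.
g(7/6) ≈ 1.792, g(11/6) ≈ 2.501, g(2.5) ≈ 3.490.
Sum = Δs · [g(7/6) + g(11/6) + g(2.5)].
Sum ≈ 5.189.

5.189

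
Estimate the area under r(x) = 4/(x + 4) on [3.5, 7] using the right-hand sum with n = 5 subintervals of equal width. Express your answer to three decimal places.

1.474

Δx = (7 − 3.5)/5 = 0.7.
Right endpoints: 4.2, 4.9, 5.6, 6.3, 7.
r(4.2) = 20/41, r(4.9) = 40/89, r(5.6) = 5/12, r(6.3) = 40/103, r(7) = 4/11.
Sum = Δx · [r(4.2) + r(4.9) + r(5.6) + r(6.3) + r(7)].
Sum ≈ 1.474.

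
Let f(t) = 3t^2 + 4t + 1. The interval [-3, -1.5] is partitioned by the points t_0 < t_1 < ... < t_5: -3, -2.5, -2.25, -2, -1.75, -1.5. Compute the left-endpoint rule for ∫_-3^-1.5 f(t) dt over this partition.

Subinterval widths: 0.5, 0.25, 0.25, 0.25, 0.25.
Left endpoints: -3, -2.5, -2.25, -2, -1.75.
f(-3) = 16, f(-2.5) = 9.75, f(-2.25) = 7.1875, f(-2) = 5, f(-1.75) = 3.1875.
Sum = Σ Δt_i · f(t_i).
Sum = 14.28125.

14.28125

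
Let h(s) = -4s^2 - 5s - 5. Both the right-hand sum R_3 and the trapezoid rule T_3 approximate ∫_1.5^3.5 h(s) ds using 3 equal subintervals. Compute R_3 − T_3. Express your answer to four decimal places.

-16.6667

R_3 ≈ -104.925926.
T_3 ≈ -88.259259.
R_3 − T_3 ≈ -16.6667.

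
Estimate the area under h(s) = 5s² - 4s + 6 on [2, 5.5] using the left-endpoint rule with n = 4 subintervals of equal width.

183.39453125

Δs = (5.5 − 2)/4 = 0.875.
Left endpoints: 2, 2.875, 3.75, 4.625.
h(2) = 18, h(2.875) = 35.828125, h(3.75) = 61.3125, h(4.625) = 94.453125.
Sum = Δs · [h(2) + h(2.875) + h(3.75) + h(4.625)].
Sum = 183.39453125.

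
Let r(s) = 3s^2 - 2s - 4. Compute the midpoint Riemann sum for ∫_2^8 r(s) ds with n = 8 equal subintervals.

Δs = (8 − 2)/8 = 0.75.
Midpoints: 2.375, 3.125, 3.875, 4.625, 5.375, 6.125, 6.875, 7.625.
r(2.375) = 8.171875, r(3.125) = 19.046875, r(3.875) = 33.296875, r(4.625) = 50.921875, r(5.375) = 71.921875, r(6.125) = 96.296875, r(6.875) = 124.046875, r(7.625) = 155.171875.
Sum = Δs · [r(2.375) + r(3.125) + r(3.875) + ...].
Sum = 419.15625.

419.15625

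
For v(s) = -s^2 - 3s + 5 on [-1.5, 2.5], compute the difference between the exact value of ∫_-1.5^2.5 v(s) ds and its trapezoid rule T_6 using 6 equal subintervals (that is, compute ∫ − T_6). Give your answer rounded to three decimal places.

Exact integral: ∫_-1.5^2.5 v(s) ds ≈ 7.66667.
T_6 ≈ 7.37037.
Error ≈ 7.66667 − 7.37037 ≈ 0.296.

0.296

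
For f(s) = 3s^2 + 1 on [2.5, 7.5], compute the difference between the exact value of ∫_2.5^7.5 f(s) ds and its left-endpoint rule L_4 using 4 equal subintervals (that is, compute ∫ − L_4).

89.84375

Exact integral: ∫_2.5^7.5 f(s) ds = 411.25.
L_4 = 321.40625.
Error = 411.25 − 321.40625 = 89.84375.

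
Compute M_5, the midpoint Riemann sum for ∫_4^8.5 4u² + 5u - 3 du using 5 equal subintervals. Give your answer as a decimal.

Δu = (8.5 − 4)/5 = 0.9.
Midpoints: 4.45, 5.35, 6.25, 7.15, 8.05.
f(4.45) = 98.46, f(5.35) = 138.24, f(6.25) = 184.5, f(7.15) = 237.24, f(8.05) = 296.46.
Sum = Δu · [f(4.45) + f(5.35) + f(6.25) + f(7.15) + f(8.05)].
Sum = 859.41.

859.41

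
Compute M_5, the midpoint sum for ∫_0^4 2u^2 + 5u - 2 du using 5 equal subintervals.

Δu = (4 − 0)/5 = 0.8.
Midpoints: 0.4, 1.2, 2, 2.8, 3.6.
f(0.4) = 0.32, f(1.2) = 6.88, f(2) = 16, f(2.8) = 27.68, f(3.6) = 41.92.
Sum = Δu · [f(0.4) + f(1.2) + f(2) + f(2.8) + f(3.6)].
Sum = 74.24.

74.24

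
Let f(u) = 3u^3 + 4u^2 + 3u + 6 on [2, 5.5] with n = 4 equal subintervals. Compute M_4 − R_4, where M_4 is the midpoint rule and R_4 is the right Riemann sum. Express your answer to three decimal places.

-283.688

M_4 ≈ 937.40869.
R_4 ≈ 1221.09668.
M_4 − R_4 ≈ -283.688.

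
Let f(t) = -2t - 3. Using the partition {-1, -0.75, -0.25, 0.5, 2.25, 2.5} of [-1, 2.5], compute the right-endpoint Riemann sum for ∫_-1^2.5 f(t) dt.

Subinterval widths: 0.25, 0.5, 0.75, 1.75, 0.25.
Right endpoints: -0.75, -0.25, 0.5, 2.25, 2.5.
f(-0.75) = -1.5, f(-0.25) = -2.5, f(0.5) = -4, f(2.25) = -7.5, f(2.5) = -8.
Sum = Σ Δt_i · f(t_i).
Sum = -19.75.

-19.75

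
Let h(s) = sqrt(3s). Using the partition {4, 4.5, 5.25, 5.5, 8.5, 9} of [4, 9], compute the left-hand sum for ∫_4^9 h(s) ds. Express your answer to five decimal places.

20.19082

Subinterval widths: 0.5, 0.75, 0.25, 3, 0.5.
Left endpoints: 4, 4.5, 5.25, 5.5, 8.5.
h(4) ≈ 3.46410, h(4.5) ≈ 3.67423, h(5.25) ≈ 3.96863, h(5.5) ≈ 4.06202, h(8.5) ≈ 5.04975.
Sum = Σ Δs_i · h(s_i).
Sum ≈ 20.19082.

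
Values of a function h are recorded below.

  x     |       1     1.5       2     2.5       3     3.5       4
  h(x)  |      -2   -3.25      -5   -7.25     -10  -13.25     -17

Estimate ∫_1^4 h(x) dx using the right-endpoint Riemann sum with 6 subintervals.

Δx = 0.5.
Sum = 0.5·[(-3.25) + (-5) + (-7.25) + (-10) + (-13.25) + (-17)] = -27.875.

-27.875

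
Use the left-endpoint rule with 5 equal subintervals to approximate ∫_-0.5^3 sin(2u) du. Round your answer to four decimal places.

Δu = (3 − (-0.5))/5 = 0.7.
Left endpoints: -0.5, 0.2, 0.9, 1.6, 2.3.
f(-0.5) ≈ -0.8415, f(0.2) ≈ 0.3894, f(0.9) ≈ 0.9738, f(1.6) ≈ -0.0584, f(2.3) ≈ -0.9937.
Sum = Δu · [f(-0.5) + f(0.2) + f(0.9) + f(1.6) + f(2.3)].
Sum ≈ -0.3712.

-0.3712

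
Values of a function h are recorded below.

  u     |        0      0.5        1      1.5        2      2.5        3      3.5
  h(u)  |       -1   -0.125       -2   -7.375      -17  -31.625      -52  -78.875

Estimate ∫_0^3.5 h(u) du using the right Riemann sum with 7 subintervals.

Δu = 0.5.
Sum = 0.5·[(-0.125) + (-2) + (-7.375) + (-17) + (-31.625) + (-52) + (-78.875)] = -94.5.

-94.5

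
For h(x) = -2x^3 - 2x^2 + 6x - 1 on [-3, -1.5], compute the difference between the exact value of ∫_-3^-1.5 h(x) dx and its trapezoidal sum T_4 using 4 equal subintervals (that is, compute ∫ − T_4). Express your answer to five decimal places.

-0.40430

Exact integral: ∫_-3^-1.5 h(x) dx = 0.46875.
T_4 ≈ 0.8730469.
Error ≈ 0.46875 − 0.8730469 ≈ -0.40430.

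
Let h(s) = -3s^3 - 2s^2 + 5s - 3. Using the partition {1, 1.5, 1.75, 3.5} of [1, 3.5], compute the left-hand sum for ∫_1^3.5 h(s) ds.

Subinterval widths: 0.5, 0.25, 1.75.
Left endpoints: 1, 1.5, 1.75.
h(1) = -3, h(1.5) = -10.125, h(1.75) = -16.453125.
Sum = Σ Δs_i · h(s_i).
Sum = -32.82421875.

-32.82421875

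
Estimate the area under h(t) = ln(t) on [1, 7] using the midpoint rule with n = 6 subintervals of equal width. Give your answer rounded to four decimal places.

7.6551

Δt = (7 − 1)/6 = 1.
Midpoints: 1.5, 2.5, 3.5, 4.5, 5.5, 6.5.
h(1.5) ≈ 0.4055, h(2.5) ≈ 0.9163, h(3.5) ≈ 1.2528, h(4.5) ≈ 1.5041, h(5.5) ≈ 1.7047, h(6.5) ≈ 1.8718.
Sum = Δt · [h(1.5) + h(2.5) + h(3.5) + ...].
Sum ≈ 7.6551.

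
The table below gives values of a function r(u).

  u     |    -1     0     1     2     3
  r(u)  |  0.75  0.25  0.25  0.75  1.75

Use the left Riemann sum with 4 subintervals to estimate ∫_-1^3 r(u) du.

Δu = 1.
Sum = 1·[0.75 + 0.25 + 0.25 + 0.75] = 2.

2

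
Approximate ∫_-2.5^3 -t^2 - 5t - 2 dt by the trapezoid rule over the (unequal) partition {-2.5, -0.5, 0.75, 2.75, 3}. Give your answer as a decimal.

Subinterval widths: 2, 1.25, 2, 0.25.
f(-2.5) = 4.25, f(-0.5) = 0.25, f(0.75) = -6.3125, f(2.75) = -23.3125, f(3) = -26.
On each subinterval the trapezoid contributes (Δt_i/2)·[f(t_{i-1}) + f(t_i)].
Sum = -35.078125.

-35.078125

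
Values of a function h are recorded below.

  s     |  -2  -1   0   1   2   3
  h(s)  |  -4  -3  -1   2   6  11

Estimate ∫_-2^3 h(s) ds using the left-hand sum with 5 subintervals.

0

Δs = 1.
Sum = 1·[(-4) + (-3) + (-1) + 2 + 6] = 0.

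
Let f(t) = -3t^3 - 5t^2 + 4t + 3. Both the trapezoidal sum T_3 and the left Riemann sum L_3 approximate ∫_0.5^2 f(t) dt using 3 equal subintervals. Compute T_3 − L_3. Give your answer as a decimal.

T_3 = -14.09375.
L_3 = -5.
T_3 − L_3 = -9.09375.

-9.09375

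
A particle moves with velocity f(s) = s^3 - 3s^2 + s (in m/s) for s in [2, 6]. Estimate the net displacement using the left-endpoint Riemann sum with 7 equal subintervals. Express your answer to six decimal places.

96.816327

Δs = (6 − 2)/7 = 4/7.
Left endpoints: 2, 18/7, 22/7, 26/7, 30/7, 34/7, 38/7.
f(2) = -2, f(18/7) = -90/343, f(22/7) = 1562/343, f(26/7) = 4654/343, f(30/7) = 9570/343, f(34/7) = 16694/343, f(38/7) = 26410/343.
Sum = Δs · [f(2) + f(18/7) + f(22/7) + ...].
Sum ≈ 96.816327.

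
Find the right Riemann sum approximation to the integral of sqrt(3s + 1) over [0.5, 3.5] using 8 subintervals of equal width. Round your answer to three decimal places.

Δs = (3.5 − 0.5)/8 = 0.375.
Right endpoints: 0.875, 1.25, 1.625, 2, 2.375, 2.75, 3.125, 3.5.
f(0.875) ≈ 1.904, f(1.25) ≈ 2.179, f(1.625) ≈ 2.424, f(2) ≈ 2.646, f(2.375) ≈ 2.850, f(2.75) ≈ 3.041, f(3.125) ≈ 3.221, f(3.5) ≈ 3.391.
Sum = Δs · [f(0.875) + f(1.25) + f(1.625) + ...].
Sum ≈ 8.121.

8.121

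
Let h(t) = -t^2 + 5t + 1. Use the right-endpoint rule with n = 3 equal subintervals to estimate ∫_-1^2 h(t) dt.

Δt = (2 − (-1))/3 = 1.
Right endpoints: 0, 1, 2.
h(0) = 1, h(1) = 5, h(2) = 7.
Sum = Δt · [h(0) + h(1) + h(2)].
Sum = 13.

13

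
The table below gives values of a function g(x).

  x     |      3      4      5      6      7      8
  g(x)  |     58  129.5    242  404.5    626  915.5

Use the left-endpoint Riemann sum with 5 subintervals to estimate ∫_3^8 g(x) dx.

Δx = 1.
Sum = 1·[58 + 129.5 + 242 + 404.5 + 626] = 1460.

1460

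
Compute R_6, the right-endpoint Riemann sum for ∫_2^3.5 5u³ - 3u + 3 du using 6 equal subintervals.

Δu = (3.5 − 2)/6 = 0.25.
Right endpoints: 2.25, 2.5, 2.75, 3, 3.25, 3.5.
f(2.25) = 53.203125, f(2.5) = 73.625, f(2.75) = 98.734375, f(3) = 129, f(3.25) = 164.890625, f(3.5) = 206.875.
Sum = Δu · [f(2.25) + f(2.5) + f(2.75) + ...].
Sum = 181.58203125.

181.58203125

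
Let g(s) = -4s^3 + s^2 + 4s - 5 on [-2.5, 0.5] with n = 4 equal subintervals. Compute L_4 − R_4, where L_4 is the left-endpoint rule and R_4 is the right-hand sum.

L_4 = 42.28125.
R_4 = -0.46875.
L_4 − R_4 = 42.75.

42.75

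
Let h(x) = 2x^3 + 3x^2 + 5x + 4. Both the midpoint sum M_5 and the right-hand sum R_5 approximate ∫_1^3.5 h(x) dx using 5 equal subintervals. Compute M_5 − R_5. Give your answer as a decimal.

-35.078125

M_5 = 153.671875.
R_5 = 188.75.
M_5 − R_5 = -35.078125.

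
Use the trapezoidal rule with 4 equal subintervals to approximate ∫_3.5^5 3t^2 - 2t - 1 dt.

Δt = (5 − 3.5)/4 = 0.375.
f(3.5) = 28.75, f(3.875) = 36.296875, f(4.25) = 44.6875, f(4.625) = 53.921875, f(5) = 64.
T_4 = (Δt/2)·[f(t_0) + 2f(t_1) + 2f(t_2) + 2f(t_3) + f(t_4)].
Sum = 67.98046875.

67.98046875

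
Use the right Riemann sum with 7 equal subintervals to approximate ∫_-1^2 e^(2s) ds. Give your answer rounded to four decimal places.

40.5492

Δs = (2 − (-1))/7 = 3/7.
Right endpoints: -4/7, -1/7, 2/7, 5/7, 8/7, 11/7, 2.
f(-4/7) ≈ 0.3189, f(-1/7) ≈ 0.7515, f(2/7) ≈ 1.7708, f(5/7) ≈ 4.1727, f(8/7) ≈ 9.8327, f(11/7) ≈ 23.1700, f(2) ≈ 54.5982.
Sum = Δs · [f(-4/7) + f(-1/7) + f(2/7) + ...].
Sum ≈ 40.5492.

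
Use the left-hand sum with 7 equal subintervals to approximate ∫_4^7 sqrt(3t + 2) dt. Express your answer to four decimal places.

12.6441

Δt = (7 − 4)/7 = 3/7.
Left endpoints: 4, 31/7, 34/7, 37/7, 40/7, 43/7, 46/7.
f(4) ≈ 3.7417, f(31/7) ≈ 3.9097, f(34/7) ≈ 4.0708, f(37/7) ≈ 4.2258, f(40/7) ≈ 4.3753, f(43/7) ≈ 4.5198, f(46/7) ≈ 4.6599.
Sum = Δt · [f(4) + f(31/7) + f(34/7) + ...].
Sum ≈ 12.6441.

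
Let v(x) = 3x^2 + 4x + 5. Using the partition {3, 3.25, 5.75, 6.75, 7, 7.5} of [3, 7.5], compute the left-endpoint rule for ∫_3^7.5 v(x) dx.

Subinterval widths: 0.25, 2.5, 1, 0.25, 0.5.
Left endpoints: 3, 3.25, 5.75, 6.75, 7.
v(3) = 44, v(3.25) = 49.6875, v(5.75) = 127.1875, v(6.75) = 168.6875, v(7) = 180.
Sum = Σ Δx_i · v(x_i).
Sum = 394.578125.

394.578125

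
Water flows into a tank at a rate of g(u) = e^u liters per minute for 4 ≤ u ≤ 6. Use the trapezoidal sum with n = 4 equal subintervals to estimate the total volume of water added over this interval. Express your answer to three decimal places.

356.068

Δu = (6 − 4)/4 = 0.5.
g(4) ≈ 54.598, g(4.5) ≈ 90.017, g(5) ≈ 148.413, g(5.5) ≈ 244.692, g(6) ≈ 403.429.
T_4 = (Δu/2)·[g(u_0) + 2g(u_1) + 2g(u_2) + 2g(u_3) + g(u_4)].
Sum ≈ 356.068.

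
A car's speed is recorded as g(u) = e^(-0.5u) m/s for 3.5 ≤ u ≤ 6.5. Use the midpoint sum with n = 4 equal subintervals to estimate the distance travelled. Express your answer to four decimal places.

0.2684

Δu = (6.5 − 3.5)/4 = 0.75.
Midpoints: 3.875, 4.625, 5.375, 6.125.
g(3.875) ≈ 0.1441, g(4.625) ≈ 0.0990, g(5.375) ≈ 0.0681, g(6.125) ≈ 0.0468.
Sum = Δu · [g(3.875) + g(4.625) + g(5.375) + g(6.125)].
Sum ≈ 0.2684.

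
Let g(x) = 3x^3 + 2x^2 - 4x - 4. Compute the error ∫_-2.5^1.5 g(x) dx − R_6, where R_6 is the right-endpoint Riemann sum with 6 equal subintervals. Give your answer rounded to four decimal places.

Exact integral: ∫_-2.5^1.5 g(x) dx ≈ -20.833333.
R_6 ≈ -10.574074.
Error ≈ -20.833333 − (-10.574074) ≈ -10.2593.

-10.2593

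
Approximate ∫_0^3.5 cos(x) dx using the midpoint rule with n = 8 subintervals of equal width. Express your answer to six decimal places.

-0.353597

Δx = (3.5 − 0)/8 = 0.4375.
Midpoints: 0.21875, 0.65625, 1.09375, 1.53125, 1.96875, 2.40625, 2.84375, 3.28125.
f(0.21875) ≈ 0.976169, f(0.65625) ≈ 0.792286, f(1.09375) ≈ 0.459157, f(1.53125) ≈ 0.039536, f(1.96875) ≈ -0.387533, f(2.40625) ≈ -0.741601, f(2.84375) ≈ -0.955972, f(3.28125) ≈ -0.990264.
Sum = Δx · [f(0.21875) + f(0.65625) + f(1.09375) + ...].
Sum ≈ -0.353597.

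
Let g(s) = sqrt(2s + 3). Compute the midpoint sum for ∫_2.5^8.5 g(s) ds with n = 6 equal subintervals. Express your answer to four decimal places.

22.2772

Δs = (8.5 − 2.5)/6 = 1.
Midpoints: 3, 4, 5, 6, 7, 8.
g(3) ≈ 3.0000, g(4) ≈ 3.3166, g(5) ≈ 3.6056, g(6) ≈ 3.8730, g(7) ≈ 4.1231, g(8) ≈ 4.3589.
Sum = Δs · [g(3) + g(4) + g(5) + ...].
Sum ≈ 22.2772.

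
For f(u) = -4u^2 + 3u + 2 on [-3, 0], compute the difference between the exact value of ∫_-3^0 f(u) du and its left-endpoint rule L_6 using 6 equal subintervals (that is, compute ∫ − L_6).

11.75

Exact integral: ∫_-3^0 f(u) du = -43.5.
L_6 = -55.25.
Error = -43.5 − (-55.25) = 11.75.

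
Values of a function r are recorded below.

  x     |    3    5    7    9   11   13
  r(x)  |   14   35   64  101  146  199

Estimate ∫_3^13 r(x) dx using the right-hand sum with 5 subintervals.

Δx = 2.
Sum = 2·[35 + 64 + 101 + 146 + 199] = 1090.

1090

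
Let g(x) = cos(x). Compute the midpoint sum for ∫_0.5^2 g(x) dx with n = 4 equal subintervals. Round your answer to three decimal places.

0.432

Δx = (2 − 0.5)/4 = 0.375.
Midpoints: 0.6875, 1.0625, 1.4375, 1.8125.
g(0.6875) ≈ 0.773, g(1.0625) ≈ 0.487, g(1.4375) ≈ 0.133, g(1.8125) ≈ -0.239.
Sum = Δx · [g(0.6875) + g(1.0625) + g(1.4375) + g(1.8125)].
Sum ≈ 0.432.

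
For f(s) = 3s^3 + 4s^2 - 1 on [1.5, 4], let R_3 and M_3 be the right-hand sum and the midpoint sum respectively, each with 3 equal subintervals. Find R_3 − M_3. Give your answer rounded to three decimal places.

111.176

R_3 ≈ 373.55324.
M_3 ≈ 262.37703.
R_3 − M_3 ≈ 111.176.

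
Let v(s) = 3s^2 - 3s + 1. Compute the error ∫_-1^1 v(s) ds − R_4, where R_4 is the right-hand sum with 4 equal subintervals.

Exact integral: ∫_-1^1 v(s) ds = 4.
R_4 = 2.75.
Error = 4 − 2.75 = 1.25.

1.25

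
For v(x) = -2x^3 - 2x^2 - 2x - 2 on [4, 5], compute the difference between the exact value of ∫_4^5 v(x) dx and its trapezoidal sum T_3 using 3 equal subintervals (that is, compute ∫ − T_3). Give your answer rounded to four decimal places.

Exact integral: ∫_4^5 v(x) dx ≈ -236.166667.
T_3 ≈ -236.703704.
Error ≈ -236.166667 − (-236.703704) ≈ 0.5370.

0.5370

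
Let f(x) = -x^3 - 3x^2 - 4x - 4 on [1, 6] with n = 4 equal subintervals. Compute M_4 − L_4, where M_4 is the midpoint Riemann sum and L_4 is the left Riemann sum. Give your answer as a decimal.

M_4 = -619.9609375.
L_4 = -433.828125.
M_4 − L_4 = -186.1328125.

-186.1328125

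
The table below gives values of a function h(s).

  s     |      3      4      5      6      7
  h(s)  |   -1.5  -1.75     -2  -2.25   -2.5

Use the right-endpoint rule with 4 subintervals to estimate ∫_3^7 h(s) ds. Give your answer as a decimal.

-8.5

Δs = 1.
Sum = 1·[(-1.75) + (-2) + (-2.25) + (-2.5)] = -8.5.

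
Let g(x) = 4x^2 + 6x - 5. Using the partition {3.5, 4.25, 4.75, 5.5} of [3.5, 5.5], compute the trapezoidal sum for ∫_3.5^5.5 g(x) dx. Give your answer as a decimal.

Subinterval widths: 0.75, 0.5, 0.75.
g(3.5) = 65, g(4.25) = 92.75, g(4.75) = 113.75, g(5.5) = 149.
On each subinterval the trapezoid contributes (Δx_i/2)·[g(x_{i-1}) + g(x_i)].
Sum = 209.3125.

209.3125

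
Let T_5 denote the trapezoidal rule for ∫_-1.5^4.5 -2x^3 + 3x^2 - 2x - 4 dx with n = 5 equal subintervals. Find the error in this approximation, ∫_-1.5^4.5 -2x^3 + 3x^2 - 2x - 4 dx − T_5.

Exact integral: ∫_-1.5^4.5 f(x) dx = -150.
T_5 = -158.64.
Error = -150 − (-158.64) = 8.64.

8.64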